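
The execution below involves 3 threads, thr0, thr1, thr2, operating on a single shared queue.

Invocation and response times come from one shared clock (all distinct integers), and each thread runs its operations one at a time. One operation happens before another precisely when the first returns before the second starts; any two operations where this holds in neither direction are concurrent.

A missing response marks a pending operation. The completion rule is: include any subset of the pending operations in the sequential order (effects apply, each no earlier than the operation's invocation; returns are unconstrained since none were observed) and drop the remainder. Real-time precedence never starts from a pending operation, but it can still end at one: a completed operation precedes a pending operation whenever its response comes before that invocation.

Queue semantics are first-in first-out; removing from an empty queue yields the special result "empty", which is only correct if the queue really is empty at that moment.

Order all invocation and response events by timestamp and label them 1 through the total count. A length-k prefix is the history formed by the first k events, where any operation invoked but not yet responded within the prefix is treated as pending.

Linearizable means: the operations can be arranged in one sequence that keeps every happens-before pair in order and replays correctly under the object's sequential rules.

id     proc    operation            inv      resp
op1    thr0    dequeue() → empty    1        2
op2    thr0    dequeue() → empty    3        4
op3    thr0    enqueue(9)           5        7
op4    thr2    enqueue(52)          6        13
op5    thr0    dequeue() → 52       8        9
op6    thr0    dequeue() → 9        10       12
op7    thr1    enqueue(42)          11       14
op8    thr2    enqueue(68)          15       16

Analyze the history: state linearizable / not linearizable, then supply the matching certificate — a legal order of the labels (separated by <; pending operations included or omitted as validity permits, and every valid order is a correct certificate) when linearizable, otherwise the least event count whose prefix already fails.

after step 1 (op1 dequeue() → empty): queue <>
after step 2 (op2 dequeue() → empty): queue <>
after step 3 (op4 enqueue(52)): queue <52>
after step 4 (op3 enqueue(9)): queue <52,9>
after step 5 (op5 dequeue() → 52): queue <9>
after step 6 (op6 dequeue() → 9): queue <>
after step 7 (op7 enqueue(42)): queue <42>
after step 8 (op8 enqueue(68)): queue <42,68>

linearizable — witness: op1 < op2 < op4 < op3 < op5 < op6 < op7 < op8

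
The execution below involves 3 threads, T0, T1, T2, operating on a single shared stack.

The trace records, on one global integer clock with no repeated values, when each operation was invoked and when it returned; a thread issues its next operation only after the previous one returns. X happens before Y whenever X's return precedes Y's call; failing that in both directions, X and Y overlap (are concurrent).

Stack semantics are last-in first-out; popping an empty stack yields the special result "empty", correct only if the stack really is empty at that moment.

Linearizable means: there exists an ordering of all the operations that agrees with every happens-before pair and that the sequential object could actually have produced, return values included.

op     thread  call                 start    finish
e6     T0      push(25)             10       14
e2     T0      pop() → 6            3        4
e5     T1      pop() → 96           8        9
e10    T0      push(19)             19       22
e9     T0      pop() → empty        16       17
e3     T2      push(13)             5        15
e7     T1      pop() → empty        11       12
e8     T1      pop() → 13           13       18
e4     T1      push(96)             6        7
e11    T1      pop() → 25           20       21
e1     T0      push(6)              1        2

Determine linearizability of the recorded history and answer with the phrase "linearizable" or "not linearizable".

prefix check: 1..16 passes, 1..17 fails once e9's time-17 response joins
the 8 completed operations admit 10 real-time orders; each fails the stack replay
including or dropping the 1 pending operation (e8) in any combination fails
e.g. e1, e2, e3, e4, e5, e6, e7, e9 (pending dropped): illegal at step 7, since e7 pop() → empty cannot apply there
e.g. e1, e2, e3, e4, e5, e7, e6, e9 (pending dropped): illegal at step 6, since e7 pop() → empty cannot apply there

not linearizable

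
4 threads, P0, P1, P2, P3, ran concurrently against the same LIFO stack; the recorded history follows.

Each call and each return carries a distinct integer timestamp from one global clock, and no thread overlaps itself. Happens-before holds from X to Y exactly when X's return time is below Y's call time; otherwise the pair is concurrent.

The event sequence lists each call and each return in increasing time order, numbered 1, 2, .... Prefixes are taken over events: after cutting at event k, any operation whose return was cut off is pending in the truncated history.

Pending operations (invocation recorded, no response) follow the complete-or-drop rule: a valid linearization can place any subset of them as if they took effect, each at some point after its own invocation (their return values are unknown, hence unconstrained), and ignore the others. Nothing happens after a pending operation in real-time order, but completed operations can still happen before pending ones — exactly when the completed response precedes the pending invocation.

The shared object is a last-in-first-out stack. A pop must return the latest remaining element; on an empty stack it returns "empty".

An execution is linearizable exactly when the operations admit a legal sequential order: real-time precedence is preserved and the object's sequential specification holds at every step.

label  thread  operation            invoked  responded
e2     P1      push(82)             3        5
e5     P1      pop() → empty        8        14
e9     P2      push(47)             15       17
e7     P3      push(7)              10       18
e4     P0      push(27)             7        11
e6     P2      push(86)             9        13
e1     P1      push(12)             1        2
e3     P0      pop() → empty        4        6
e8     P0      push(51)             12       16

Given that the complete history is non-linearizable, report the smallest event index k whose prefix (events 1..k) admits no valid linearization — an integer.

6

events 1..5 are linearizable, e.g. via e1, e2:
after step 1 (e1 push(12)): stack <12>
after step 2 (e2 push(82)): stack <12,82>
with event 6 included (e3 responding at time 6), all real-time-consistent orders fail
one such order, e1, e2, e3, breaks at step 3 where e3 pop() → empty is illegal
one such order, e1, e3, e2, breaks at step 2 where e3 pop() → empty is illegal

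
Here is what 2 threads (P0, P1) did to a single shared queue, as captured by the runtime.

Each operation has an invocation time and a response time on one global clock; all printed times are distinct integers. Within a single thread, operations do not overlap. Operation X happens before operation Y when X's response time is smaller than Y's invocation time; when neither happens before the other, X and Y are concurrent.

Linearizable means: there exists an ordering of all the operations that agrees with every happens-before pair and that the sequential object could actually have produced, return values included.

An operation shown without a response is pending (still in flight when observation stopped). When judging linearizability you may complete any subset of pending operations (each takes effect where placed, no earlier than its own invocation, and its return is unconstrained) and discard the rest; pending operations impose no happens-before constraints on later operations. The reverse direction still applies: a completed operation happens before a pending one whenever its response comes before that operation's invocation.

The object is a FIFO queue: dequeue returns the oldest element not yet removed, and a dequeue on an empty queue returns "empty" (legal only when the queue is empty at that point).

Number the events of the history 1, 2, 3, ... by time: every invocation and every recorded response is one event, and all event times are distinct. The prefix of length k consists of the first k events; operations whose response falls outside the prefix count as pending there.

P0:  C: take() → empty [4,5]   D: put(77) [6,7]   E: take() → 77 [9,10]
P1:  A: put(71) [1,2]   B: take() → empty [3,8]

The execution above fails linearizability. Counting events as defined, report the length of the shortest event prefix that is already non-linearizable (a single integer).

8

events 1..7 are linearizable; a witness order is A, B, C, D:
after step 1 (A put(71)): queue <71>
after step 2 (B take() (pending, included)): queue <>
after step 3 (C take() → empty): queue <>
after step 4 (D put(77)): queue <77>
with event 8 included (B responding at time 8), all real-time-consistent orders fail
e.g. A, B, C, D: illegal at step 2, since B take() → empty cannot apply there
e.g. A, C, B, D: illegal at step 2, since C take() → empty cannot apply there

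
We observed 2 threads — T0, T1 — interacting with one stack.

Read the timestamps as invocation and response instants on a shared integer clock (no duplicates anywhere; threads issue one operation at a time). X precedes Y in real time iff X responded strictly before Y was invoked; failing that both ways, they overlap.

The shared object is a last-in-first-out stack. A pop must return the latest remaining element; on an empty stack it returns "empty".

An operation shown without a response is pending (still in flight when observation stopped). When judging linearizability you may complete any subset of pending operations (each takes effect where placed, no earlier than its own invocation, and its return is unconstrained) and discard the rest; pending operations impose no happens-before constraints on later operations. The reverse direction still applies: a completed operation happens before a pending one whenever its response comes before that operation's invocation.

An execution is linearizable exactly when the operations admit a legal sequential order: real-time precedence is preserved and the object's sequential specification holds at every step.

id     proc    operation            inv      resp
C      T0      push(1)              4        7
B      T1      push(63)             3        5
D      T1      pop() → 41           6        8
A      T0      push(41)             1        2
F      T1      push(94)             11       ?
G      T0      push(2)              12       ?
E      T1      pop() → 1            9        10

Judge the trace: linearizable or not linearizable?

not linearizable

through event 7 a valid linearization exists; event 8 (D responding at time 8) ends that
the 4 completed operations admit 3 real-time orders; each fails the stack replay
for example A, B, C, D fails at step 4: D pop() → 41 is not legal there
for example A, B, D, C fails at step 3: D pop() → 41 is not legal there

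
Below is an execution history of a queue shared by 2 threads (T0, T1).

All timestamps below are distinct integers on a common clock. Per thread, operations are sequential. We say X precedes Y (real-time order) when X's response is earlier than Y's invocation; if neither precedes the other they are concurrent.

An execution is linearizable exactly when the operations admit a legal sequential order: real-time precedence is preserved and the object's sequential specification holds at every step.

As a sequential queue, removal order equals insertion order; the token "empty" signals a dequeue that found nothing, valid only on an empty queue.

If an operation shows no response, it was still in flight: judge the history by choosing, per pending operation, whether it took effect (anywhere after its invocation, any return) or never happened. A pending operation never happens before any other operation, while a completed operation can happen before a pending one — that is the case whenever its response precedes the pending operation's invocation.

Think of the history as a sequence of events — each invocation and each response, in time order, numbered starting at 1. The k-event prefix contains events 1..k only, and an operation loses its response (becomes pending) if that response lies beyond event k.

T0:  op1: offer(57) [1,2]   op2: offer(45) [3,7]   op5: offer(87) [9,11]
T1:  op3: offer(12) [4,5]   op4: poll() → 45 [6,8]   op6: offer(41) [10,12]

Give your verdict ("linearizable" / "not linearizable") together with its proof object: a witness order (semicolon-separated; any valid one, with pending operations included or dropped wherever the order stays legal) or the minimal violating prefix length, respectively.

not linearizable — minimal violating prefix: 8 events

events 1..7 are fine; event 8 — the response of op4 at time 8 — makes the prefix non-linearizable
no legal order exists: 3 real-time-consistent candidates over 4 completed queue operations, all rejected
sample order op1, op2, op3, op4 stalls at step 4 — op4 poll() → 45 has no legal effect
sample order op1, op3, op2, op4 stalls at step 4 — op4 poll() → 45 has no legal effect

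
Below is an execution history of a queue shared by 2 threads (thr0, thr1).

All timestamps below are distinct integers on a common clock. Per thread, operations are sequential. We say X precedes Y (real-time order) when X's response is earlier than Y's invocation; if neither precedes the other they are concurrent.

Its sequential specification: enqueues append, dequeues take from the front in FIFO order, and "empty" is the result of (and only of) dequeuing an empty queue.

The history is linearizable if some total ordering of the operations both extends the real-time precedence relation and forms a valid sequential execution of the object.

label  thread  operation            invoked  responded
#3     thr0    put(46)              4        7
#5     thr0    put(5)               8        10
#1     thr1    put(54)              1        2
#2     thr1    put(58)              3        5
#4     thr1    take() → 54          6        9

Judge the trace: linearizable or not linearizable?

one valid linearization: #1, #2, #3, #4, #5
after step 1 (#1 put(54)): queue <54>
after step 2 (#2 put(58)): queue <54,58>
after step 3 (#3 put(46)): queue <54,58,46>
after step 4 (#4 take() → 54): queue <58,46>
after step 5 (#5 put(5)): queue <58,46,5>

linearizable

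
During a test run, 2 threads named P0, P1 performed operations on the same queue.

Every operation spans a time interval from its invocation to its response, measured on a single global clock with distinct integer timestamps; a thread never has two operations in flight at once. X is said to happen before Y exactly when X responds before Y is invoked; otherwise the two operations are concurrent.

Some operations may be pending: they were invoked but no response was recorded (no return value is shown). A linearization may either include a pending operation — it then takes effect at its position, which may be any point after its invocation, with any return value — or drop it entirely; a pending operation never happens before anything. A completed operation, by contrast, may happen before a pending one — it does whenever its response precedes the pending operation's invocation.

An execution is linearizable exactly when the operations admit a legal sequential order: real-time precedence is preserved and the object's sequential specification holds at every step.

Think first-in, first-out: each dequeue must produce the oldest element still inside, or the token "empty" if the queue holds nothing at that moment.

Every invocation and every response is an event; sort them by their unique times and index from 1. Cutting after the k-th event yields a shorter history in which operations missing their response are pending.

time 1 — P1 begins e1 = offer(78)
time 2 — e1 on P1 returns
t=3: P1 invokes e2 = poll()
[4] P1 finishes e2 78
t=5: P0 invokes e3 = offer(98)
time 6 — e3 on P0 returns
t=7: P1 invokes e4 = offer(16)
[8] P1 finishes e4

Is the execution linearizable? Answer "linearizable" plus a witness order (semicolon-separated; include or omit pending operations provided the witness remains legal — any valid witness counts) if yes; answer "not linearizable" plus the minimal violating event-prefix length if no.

step 1: e1 offer(78) — queue <78>
step 2: e2 poll() → 78 — queue <>
step 3: e3 offer(98) — queue <98>
step 4: e4 offer(16) — queue <98,16>

linearizable — witness: e1; e2; e3; e4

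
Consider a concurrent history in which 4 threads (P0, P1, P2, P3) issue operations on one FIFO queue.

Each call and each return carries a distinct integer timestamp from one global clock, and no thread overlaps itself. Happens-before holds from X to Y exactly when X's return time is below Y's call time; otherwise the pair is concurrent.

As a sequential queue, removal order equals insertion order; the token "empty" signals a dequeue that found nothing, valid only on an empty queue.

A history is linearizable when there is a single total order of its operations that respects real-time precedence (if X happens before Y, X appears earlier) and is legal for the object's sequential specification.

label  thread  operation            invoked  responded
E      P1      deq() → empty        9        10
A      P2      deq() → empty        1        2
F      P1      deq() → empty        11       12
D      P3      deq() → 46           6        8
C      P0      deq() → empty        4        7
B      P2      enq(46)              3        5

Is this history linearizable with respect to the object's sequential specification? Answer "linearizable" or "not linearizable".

linearizable

a witness: A, B, D, C, E, F
1. A deq() → empty, leaving queue <>
2. B enq(46), leaving queue <46>
3. D deq() → 46, leaving queue <>
4. C deq() → empty, leaving queue <>
5. E deq() → empty, leaving queue <>
6. F deq() → empty, leaving queue <>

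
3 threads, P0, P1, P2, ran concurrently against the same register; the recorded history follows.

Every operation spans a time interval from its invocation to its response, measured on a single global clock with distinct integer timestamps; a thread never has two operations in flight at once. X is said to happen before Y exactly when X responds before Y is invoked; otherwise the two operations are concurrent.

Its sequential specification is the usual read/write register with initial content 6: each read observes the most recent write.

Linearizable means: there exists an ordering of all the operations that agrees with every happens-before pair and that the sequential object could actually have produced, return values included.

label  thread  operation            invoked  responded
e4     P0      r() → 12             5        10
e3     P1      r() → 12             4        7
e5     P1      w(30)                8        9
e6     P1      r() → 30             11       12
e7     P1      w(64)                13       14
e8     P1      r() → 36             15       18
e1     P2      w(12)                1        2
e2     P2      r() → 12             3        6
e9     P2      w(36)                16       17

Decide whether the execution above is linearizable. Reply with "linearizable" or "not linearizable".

linearizable

a witness: e1, e2, e3, e4, e5, e6, e7, e9, e8
1. e1 w(12), leaving value 12
2. e2 r() → 12, leaving value 12
3. e3 r() → 12, leaving value 12
4. e4 r() → 12, leaving value 12
5. e5 w(30), leaving value 30
6. e6 r() → 30, leaving value 30
7. e7 w(64), leaving value 64
8. e9 w(36), leaving value 36
9. e8 r() → 36, leaving value 36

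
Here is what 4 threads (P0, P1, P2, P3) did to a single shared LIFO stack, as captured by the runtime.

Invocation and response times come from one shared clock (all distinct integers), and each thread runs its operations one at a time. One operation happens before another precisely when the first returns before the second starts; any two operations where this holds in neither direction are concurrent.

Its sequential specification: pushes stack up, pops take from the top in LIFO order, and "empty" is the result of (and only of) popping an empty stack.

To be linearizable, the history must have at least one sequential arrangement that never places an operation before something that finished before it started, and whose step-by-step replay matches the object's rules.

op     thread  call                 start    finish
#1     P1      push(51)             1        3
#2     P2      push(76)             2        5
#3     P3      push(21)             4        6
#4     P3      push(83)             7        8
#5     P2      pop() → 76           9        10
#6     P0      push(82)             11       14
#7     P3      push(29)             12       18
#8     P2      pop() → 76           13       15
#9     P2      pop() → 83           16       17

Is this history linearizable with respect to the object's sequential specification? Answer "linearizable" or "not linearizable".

already the first 10 events (up to #5's response at time 10) admit no linearization; the first 9 still do
every one of the 3 real-time-consistent orders over 5 completed LIFO stack ops fails the sequential spec
one such order, #1, #2, #3, #4, #5, breaks at step 5 where #5 pop() → 76 is illegal
one such order, #1, #3, #2, #4, #5, breaks at step 5 where #5 pop() → 76 is illegal

not linearizable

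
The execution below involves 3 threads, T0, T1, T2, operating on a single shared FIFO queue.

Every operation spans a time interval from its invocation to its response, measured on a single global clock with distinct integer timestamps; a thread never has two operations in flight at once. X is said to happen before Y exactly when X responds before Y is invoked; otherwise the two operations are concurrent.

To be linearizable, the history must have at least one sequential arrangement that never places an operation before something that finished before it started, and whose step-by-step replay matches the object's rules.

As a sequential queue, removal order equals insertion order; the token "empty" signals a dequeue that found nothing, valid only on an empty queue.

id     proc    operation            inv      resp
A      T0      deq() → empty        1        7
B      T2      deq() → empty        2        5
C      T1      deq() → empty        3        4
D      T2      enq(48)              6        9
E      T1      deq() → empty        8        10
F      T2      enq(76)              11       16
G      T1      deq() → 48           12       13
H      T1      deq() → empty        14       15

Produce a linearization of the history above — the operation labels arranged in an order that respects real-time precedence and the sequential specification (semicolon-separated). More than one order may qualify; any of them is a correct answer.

A; B; C; E; D; G; H; F

after step 1 (A deq() → empty): queue <>
after step 2 (B deq() → empty): queue <>
after step 3 (C deq() → empty): queue <>
after step 4 (E deq() → empty): queue <>
after step 5 (D enq(48)): queue <48>
after step 6 (G deq() → 48): queue <>
after step 7 (H deq() → empty): queue <>
after step 8 (F enq(76)): queue <76>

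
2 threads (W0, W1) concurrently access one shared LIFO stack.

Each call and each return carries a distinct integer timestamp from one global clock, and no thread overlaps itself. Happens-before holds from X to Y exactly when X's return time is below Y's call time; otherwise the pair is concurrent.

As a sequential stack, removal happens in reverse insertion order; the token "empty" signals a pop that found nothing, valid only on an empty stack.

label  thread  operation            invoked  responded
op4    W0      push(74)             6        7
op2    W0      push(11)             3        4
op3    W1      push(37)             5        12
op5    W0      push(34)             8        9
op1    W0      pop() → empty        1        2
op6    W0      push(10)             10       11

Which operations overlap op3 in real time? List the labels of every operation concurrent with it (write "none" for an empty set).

op4, op5, op6

op3 spans [5,12]: anything still running between times 5 and 12 counts as concurrent
op1 [1,2]: before
op2 [3,4]: before
op4 [6,7]: concurrent
op5 [8,9]: concurrent
op6 [10,11]: concurrent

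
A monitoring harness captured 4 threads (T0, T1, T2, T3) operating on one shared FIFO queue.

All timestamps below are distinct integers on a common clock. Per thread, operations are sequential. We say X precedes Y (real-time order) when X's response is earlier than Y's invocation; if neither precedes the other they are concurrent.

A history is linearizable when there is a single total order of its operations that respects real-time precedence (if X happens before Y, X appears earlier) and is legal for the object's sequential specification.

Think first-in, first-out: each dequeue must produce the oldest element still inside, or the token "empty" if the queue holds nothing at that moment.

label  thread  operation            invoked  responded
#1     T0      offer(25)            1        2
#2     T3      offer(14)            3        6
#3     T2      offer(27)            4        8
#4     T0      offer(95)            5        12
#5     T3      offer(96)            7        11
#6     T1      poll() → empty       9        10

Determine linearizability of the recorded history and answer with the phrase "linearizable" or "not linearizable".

through event 9 a valid linearization exists; event 10 (#6 responding at time 10) ends that
all 2 real-time-respecting orders fail — 4 completed FIFO queue operations, no legal replay
no escape via the 2 pending operations (#4, #5): every completion choice fails
one such order, #1, #2, #3, #6 (pending dropped), breaks at step 4 where #6 poll() → empty is illegal
one such order, #1, #3, #2, #6 (pending dropped), breaks at step 4 where #6 poll() → empty is illegal

not linearizable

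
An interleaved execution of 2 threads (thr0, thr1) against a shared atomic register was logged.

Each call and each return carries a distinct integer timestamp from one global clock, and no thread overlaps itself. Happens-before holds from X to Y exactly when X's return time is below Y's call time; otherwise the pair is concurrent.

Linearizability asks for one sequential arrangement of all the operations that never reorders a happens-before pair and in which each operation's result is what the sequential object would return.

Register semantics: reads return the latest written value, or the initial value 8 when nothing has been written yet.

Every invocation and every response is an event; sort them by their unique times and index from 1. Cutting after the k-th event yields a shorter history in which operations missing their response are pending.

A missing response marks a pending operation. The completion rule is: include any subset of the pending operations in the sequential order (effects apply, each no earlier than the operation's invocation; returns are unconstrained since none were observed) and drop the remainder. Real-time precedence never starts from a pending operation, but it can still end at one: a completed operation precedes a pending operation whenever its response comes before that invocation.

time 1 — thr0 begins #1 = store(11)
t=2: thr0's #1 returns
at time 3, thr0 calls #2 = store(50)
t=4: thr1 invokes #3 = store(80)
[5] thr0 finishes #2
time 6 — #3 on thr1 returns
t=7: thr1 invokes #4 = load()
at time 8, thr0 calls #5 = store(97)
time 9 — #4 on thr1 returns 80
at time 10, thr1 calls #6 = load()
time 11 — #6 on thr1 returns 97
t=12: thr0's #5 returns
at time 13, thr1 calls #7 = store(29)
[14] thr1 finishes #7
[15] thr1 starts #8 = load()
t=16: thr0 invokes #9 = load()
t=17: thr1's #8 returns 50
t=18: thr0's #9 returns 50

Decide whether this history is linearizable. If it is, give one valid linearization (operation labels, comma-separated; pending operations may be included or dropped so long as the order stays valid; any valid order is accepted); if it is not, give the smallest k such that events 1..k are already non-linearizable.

events 1..16 are fine; event 17 — the response of #8 at time 17 — makes the prefix non-linearizable
checked exhaustively: 6 real-time-consistent orders of 8 completed operations, zero legal atomic register replays
no completion choice of the 1 pending operation (#9) rescues it — every subset was tried
for example #1, #2, #3, #4, #5, #6, #7, #8 (pending dropped) fails at step 8: #8 load() → 50 is not legal there
for example #1, #2, #3, #4, #6, #5, #7, #8 (pending dropped) fails at step 5: #6 load() → 97 is not legal there

not linearizable — minimal violating prefix: 17 events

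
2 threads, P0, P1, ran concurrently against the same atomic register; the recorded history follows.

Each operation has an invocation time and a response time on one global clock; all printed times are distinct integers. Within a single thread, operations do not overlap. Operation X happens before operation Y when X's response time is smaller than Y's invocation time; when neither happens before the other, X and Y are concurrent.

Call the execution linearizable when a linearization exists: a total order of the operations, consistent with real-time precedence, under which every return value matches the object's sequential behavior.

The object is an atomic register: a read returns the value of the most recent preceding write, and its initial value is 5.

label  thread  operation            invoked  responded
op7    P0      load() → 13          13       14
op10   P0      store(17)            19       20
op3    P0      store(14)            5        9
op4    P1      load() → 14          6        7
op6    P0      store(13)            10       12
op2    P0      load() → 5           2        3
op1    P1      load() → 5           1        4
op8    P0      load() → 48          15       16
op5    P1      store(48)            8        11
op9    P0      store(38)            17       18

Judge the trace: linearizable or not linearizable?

already the first 16 events (up to op8's response at time 16) admit no linearization; the first 15 still do
10 orders of the 8 completed atomic register ops respect real time; none is legal
for example op1, op2, op3, op4, op5, op6, op7, op8 fails at step 8: op8 load() → 48 is not legal there
for example op1, op2, op3, op4, op6, op5, op7, op8 fails at step 7: op7 load() → 13 is not legal there

not linearizable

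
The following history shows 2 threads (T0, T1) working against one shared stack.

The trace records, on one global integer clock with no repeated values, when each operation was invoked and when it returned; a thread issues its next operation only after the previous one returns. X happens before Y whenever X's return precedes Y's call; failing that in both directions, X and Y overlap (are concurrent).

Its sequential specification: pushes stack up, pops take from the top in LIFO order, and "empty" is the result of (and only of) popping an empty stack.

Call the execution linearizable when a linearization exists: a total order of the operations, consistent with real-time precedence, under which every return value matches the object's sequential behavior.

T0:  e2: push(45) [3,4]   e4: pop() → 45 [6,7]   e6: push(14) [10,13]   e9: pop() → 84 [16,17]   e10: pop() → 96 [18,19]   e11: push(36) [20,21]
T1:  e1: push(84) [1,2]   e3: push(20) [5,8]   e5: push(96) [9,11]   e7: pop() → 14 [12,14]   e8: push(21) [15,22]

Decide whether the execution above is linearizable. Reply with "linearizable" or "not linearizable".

not linearizable

already the first 17 events (up to e9's response at time 17) admit no linearization; the first 16 still do
6 orders of the 8 completed stack ops respect real time; none is legal
including or dropping the 1 pending operation (e8) in any combination fails
e.g. e1, e2, e3, e4, e5, e6, e7, e9 (pending dropped): illegal at step 4, since e4 pop() → 45 cannot apply there
e.g. e1, e2, e3, e4, e5, e7, e6, e9 (pending dropped): illegal at step 4, since e4 pop() → 45 cannot apply there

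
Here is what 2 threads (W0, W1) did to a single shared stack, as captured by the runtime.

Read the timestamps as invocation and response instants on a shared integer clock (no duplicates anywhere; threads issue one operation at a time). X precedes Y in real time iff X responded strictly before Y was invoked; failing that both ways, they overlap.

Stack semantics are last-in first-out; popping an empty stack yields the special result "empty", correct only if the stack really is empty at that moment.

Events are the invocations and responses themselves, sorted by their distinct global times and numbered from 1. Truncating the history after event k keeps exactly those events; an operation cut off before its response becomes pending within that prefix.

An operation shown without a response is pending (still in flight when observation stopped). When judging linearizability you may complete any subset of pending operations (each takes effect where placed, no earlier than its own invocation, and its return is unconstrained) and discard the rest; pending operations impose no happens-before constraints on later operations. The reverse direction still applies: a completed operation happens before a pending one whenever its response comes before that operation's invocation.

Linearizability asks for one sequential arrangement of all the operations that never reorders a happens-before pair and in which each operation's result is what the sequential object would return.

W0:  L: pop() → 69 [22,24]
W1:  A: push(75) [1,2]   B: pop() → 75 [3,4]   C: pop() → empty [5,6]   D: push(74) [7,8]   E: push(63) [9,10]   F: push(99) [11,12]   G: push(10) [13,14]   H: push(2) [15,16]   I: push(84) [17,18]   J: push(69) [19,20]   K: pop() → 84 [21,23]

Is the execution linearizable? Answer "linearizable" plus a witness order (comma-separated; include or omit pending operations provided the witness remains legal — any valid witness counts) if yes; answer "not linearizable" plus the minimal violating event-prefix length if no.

linearizable — witness: A, B, C, D, E, F, G, H, I, J, L, K

1. A push(75), leaving stack <75>
2. B pop() → 75, leaving stack <>
3. C pop() → empty, leaving stack <>
4. D push(74), leaving stack <74>
5. E push(63), leaving stack <74,63>
6. F push(99), leaving stack <74,63,99>
7. G push(10), leaving stack <74,63,99,10>
8. H push(2), leaving stack <74,63,99,10,2>
9. I push(84), leaving stack <74,63,99,10,2,84>
10. J push(69), leaving stack <74,63,99,10,2,84,69>
11. L pop() → 69, leaving stack <74,63,99,10,2,84>
12. K pop() → 84, leaving stack <74,63,99,10,2>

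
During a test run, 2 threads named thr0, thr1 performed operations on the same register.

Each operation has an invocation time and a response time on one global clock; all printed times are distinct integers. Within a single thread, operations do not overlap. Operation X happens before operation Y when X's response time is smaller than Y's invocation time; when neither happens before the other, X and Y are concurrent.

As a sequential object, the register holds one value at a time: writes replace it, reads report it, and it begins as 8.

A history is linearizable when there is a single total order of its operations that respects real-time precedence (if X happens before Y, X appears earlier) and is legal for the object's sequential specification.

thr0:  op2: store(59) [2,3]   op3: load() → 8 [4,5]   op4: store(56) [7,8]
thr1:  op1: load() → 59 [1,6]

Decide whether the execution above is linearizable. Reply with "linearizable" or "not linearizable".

not linearizable

prefix check: 1..4 passes, 1..5 fails once op3's time-5 response joins
the completed operations (2 total) allow one real-time order; the register replay rejects it
including or dropping the 1 pending operation (op1) in any combination fails
for example op2, op3 (pending dropped) fails at step 2: op3 load() → 8 is not legal there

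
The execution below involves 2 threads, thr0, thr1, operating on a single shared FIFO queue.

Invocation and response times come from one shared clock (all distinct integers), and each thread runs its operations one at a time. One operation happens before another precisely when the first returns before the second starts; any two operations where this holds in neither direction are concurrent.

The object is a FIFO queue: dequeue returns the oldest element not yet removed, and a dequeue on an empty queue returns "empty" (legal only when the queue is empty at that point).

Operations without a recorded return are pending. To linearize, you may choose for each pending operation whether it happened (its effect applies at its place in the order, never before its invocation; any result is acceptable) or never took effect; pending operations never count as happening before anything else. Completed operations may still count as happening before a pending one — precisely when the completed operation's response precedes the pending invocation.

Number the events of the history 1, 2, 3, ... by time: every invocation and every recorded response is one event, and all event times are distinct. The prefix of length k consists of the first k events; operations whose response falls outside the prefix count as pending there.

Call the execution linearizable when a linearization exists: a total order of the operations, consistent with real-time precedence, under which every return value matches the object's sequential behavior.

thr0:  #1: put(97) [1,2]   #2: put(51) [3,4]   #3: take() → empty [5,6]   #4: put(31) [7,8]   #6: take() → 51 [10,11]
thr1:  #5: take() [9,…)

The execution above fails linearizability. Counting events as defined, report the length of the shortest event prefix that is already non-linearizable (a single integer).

a valid linearization of events 1..5 exists, for instance #1, #2:
after step 1 (#1 put(97)): queue <97>
after step 2 (#2 put(51)): queue <97,51>
at event 6 (#3's time-6 response) nothing linearizes any more
one such order, #1, #2, #3, breaks at step 3 where #3 take() → empty is illegal

6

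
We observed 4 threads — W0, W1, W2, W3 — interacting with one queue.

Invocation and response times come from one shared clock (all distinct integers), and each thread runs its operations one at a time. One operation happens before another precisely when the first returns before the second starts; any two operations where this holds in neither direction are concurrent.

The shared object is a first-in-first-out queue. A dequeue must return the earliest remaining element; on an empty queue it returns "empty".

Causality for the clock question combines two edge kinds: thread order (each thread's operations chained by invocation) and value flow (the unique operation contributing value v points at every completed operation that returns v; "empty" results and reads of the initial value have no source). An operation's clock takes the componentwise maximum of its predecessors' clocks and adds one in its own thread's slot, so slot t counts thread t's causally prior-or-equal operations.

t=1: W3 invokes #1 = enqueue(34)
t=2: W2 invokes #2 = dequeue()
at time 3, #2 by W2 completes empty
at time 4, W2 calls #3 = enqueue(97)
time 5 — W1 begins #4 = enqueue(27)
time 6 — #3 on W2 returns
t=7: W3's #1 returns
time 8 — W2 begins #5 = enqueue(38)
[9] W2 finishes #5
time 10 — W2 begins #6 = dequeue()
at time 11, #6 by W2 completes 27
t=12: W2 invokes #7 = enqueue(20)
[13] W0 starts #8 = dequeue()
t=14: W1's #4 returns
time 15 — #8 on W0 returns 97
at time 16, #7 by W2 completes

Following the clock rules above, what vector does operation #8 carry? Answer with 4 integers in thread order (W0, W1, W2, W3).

VC(#1, invoked at 1): no causal predecessors; +1 on W3 → (0, 0, 0, 1)
VC(#2, invoked at 2): no causal predecessors; +1 on W2 → (0, 0, 1, 0)
VC(#4, invoked at 5): no causal predecessors; +1 on W1 → (0, 1, 0, 0)
#3, invoked 4, takes VC(#2)=(0, 0, 1, 0) under max, adds 1 for W2 → (0, 0, 2, 0)
#5, invoked 8, takes VC(#3)=(0, 0, 2, 0) under max, adds 1 for W2 → (0, 0, 3, 0)
#8, invoked 13, takes VC(#3)=(0, 0, 2, 0) under max, adds 1 for W0 → (1, 0, 2, 0)
#6, invoked 10, takes VC(#4)=(0, 1, 0, 0), VC(#5)=(0, 0, 3, 0) under max, adds 1 for W2 → (0, 1, 4, 0)
#7, invoked 12, takes VC(#6)=(0, 1, 4, 0) under max, adds 1 for W2 → (0, 1, 5, 0)
target: VC(#8) = (1, 0, 2, 0)

(1, 0, 2, 0)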